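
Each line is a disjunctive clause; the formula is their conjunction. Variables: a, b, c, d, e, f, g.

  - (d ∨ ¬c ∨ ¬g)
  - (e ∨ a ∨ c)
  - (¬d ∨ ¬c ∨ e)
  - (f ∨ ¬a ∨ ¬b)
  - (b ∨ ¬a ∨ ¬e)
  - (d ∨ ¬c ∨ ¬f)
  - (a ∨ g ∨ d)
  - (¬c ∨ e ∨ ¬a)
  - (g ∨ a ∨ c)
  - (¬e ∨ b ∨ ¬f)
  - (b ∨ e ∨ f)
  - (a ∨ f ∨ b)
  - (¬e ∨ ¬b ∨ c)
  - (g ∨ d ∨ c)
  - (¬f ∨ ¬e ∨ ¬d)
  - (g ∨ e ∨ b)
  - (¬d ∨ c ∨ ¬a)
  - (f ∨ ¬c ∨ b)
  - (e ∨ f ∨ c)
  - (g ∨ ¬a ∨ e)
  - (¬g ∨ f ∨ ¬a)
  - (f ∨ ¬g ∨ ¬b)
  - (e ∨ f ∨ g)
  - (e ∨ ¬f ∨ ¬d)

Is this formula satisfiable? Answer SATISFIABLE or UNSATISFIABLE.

SATISFIABLE

Set a = True and propagate.
For the remaining variables, b = True, c = False, d = False, e = False, f = True, g = True works.
So a=1, b=1, c=0, d=0, e=0, f=1, g=1 is a satisfying assignment.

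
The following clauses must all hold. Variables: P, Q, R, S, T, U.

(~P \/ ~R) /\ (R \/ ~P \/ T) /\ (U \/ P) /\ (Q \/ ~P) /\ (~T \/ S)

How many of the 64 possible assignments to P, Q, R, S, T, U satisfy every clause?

Case analysis on P and R:
  P=1, R=1: a clause becomes empty — 0.
  P=1, R=0: remaining (Q,S,T,U) ∈ {(1,1,1,0); (1,1,1,1)} — 2.
  P=0, R=1: Q free; 3 ways for (S,T,U) × 2^1 = 6.
  P=0, R=0: Q free; 3 ways for (S,T,U) × 2^1 = 6.
Total: 0 + 2 + 6 + 6 = 14.

14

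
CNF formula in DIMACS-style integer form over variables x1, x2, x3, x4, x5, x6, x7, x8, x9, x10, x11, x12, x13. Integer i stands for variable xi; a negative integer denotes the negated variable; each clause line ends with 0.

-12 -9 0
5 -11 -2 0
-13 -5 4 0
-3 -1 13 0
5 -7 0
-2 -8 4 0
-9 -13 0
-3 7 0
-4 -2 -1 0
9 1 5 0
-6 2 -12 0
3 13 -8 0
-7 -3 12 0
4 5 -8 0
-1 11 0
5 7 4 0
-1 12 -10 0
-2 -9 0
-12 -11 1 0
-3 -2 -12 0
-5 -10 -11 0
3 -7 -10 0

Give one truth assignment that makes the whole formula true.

x1=F, x2=F, x3=F, x4=T, x5=F, x6=F, x7=F, x8=F, x9=T, x10=F, x11=F, x12=F, x13=F

x6 occurs only negated in the remaining clauses — set x6 = False.
Pure literal: x8 appears only negated; assign x8 = False.
Set x1 = False and propagate.
For the remaining variables, x2 = False, x3 = False, x4 = True, x5 = False, x7 = False, x9 = True, x10 = False, x11 = False, x12 = False, x13 = False works.
Every clause has at least one true literal under this assignment.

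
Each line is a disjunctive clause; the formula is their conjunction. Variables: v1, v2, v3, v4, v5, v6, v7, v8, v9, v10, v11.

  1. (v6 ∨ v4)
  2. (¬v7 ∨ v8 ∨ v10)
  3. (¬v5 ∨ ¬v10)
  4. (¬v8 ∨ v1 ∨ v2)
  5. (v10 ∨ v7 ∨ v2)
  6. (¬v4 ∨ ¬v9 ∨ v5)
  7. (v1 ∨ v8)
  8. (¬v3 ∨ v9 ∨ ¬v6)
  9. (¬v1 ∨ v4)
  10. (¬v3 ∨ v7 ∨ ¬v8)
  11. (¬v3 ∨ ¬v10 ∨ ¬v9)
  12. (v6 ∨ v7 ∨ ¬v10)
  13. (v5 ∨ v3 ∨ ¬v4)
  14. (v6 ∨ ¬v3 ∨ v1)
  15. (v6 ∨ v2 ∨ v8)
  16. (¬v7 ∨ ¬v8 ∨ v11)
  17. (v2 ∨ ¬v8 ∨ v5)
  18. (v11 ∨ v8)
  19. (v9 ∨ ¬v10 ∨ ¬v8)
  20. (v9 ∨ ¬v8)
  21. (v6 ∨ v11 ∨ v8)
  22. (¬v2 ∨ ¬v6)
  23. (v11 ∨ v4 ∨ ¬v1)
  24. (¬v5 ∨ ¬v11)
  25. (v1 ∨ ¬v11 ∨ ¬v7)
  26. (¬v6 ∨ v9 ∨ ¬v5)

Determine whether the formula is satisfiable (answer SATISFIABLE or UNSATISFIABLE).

SATISFIABLE

Try v1 = True.
  then v4 is forced to True.
For the remaining variables, v2 = True, v3 = True, v5 = False, v6 = False, v7 = False, v8 = False, v9 = False, v10 = False, v11 = True works.
So v1 = T, v2 = T, v3 = T, v4 = T, v5 = F, v6 = F, v7 = F, v8 = F, v9 = F, v10 = F, v11 = T is a satisfying assignment.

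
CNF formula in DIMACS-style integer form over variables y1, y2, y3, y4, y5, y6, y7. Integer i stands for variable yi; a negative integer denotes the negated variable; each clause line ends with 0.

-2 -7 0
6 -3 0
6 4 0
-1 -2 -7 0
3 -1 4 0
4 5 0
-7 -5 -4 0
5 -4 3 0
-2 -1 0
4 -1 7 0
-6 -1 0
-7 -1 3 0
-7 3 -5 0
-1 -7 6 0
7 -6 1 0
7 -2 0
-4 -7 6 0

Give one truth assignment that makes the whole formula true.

y1 = False, y2 = False, y3 = False, y4 = True, y5 = True, y6 = False, y7 = False

Check each clause:
  1. (NOT y7 OR NOT y2) — NOT y7 is true.
  2. (NOT y3 OR y6) — NOT y3 is true.
  3. (y4 OR y6) — y4 is true.
  4. (NOT y7 OR NOT y1 OR NOT y2) — NOT y7 is true.
  5. (y4 OR NOT y1 OR y3) — y4 is true.
  6. (y5 OR y4) — y4 is true.
  7. (NOT y4 OR NOT y7 OR NOT y5) — NOT y7 is true.
  8. (NOT y4 OR y5 OR y3) — y5 is true.
  9. (NOT y1 OR NOT y2) — NOT y1 is true.
  10. (NOT y1 OR y7 OR y4) — y4 is true.
  11. (NOT y6 OR NOT y1) — NOT y6 is true.
  12. (y3 OR NOT y7 OR NOT y1) — NOT y7 is true.
  13. (NOT y7 OR NOT y5 OR y3) — NOT y7 is true.
  14. (NOT y1 OR NOT y7 OR y6) — NOT y7 is true.
  15. (y1 OR NOT y6 OR y7) — NOT y6 is true.
  16. (y7 OR NOT y2) — NOT y2 is true.
  17. (NOT y4 OR y6 OR NOT y7) — NOT y7 is true.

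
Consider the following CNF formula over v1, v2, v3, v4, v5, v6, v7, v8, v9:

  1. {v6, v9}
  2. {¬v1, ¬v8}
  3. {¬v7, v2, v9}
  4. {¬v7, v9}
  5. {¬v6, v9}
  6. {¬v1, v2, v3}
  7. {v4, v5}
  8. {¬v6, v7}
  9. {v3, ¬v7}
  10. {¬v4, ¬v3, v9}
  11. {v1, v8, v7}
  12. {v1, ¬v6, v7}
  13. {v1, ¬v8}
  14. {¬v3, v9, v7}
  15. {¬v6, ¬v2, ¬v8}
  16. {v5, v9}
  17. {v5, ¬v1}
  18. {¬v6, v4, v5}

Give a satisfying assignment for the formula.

Pure literal: v5 appears only positively; assign v5 = True.
Pure literal: v9 appears only positively; assign v9 = True.
Branch on v1: take v1 = True.
  then v8 is forced to False.
Try v2 = True.
For the remaining variables, v3 = True, v4 = True, v6 = True, v7 = True works.

v1=T, v2=T, v3=T, v4=T, v5=T, v6=T, v7=T, v8=F, v9=T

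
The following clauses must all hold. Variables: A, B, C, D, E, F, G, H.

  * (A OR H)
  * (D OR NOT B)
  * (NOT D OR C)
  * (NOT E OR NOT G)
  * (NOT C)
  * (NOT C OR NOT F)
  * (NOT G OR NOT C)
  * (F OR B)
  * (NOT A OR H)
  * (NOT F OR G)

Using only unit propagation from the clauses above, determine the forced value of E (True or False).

False

Unit clause (NOT C) sets C = False.
(C OR NOT D) with C = False leaves only NOT D, so D = False.
From (D OR NOT B) and D = False: B = False.
In (B OR F), B is now false; F must hold, so F = True.
(G OR NOT F) with F = True leaves only G, so G = True.
In (NOT G OR NOT E), NOT G is now false; NOT E must hold, so E = False.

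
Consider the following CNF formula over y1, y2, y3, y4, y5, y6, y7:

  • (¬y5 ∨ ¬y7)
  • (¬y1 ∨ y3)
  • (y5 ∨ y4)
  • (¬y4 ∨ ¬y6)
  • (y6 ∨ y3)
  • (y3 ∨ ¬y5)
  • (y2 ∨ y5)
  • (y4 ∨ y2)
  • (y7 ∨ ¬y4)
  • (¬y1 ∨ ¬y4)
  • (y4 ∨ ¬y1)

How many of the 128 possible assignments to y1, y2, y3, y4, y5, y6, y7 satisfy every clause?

3

The models are:
  y1=F y2=T y3=T y4=F y5=T y6=F y7=F
  y1=F y2=T y3=T y4=F y5=T y6=T y7=F
  y1=F y2=T y3=T y4=T y5=F y6=F y7=T
Count: 3.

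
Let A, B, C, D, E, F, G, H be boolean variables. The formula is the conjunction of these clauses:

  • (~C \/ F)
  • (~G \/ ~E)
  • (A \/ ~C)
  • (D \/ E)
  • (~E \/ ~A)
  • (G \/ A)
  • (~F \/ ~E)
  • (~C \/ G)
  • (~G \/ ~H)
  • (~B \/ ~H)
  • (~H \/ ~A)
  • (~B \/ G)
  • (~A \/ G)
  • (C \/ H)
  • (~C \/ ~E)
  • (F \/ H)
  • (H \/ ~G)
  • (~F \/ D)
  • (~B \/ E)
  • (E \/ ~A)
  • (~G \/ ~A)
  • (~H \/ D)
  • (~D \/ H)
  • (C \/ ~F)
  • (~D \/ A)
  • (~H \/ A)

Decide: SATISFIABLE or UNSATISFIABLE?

A = True:
  propagation gives E=False; an empty clause results — contradiction.
A = False:
  propagation gives C=False, G=True, E=False, D=True; an empty clause results — contradiction.
Every branch closes, so no satisfying assignment exists.

UNSATISFIABLE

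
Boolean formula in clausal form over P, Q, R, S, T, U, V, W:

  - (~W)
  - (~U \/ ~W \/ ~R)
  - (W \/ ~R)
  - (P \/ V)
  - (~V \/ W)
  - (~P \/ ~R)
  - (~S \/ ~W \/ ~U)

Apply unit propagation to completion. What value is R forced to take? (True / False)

False

Unit clause (~W) sets W = False.
(~R \/ W): since W = False, the clause reduces to (~R). R = False.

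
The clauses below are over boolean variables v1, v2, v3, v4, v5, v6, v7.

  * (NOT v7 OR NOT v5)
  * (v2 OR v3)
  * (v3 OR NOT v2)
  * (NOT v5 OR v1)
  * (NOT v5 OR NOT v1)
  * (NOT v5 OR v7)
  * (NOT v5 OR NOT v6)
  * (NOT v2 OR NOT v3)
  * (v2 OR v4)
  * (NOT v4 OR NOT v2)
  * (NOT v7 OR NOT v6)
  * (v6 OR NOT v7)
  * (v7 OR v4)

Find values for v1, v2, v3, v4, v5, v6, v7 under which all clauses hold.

v1=1, v2=0, v3=1, v4=1, v5=0, v6=0, v7=0

Pure literal: v5 appears only negated; assign v5 = False.
Branch on v2: take v2 = False.
  then v3 is forced to True.
  then v4 is forced to True.
Try v6 = False.
  then v7 is forced to False.
v1 is now unconstrained; take v1 = True.
Every clause has at least one true literal under this assignment.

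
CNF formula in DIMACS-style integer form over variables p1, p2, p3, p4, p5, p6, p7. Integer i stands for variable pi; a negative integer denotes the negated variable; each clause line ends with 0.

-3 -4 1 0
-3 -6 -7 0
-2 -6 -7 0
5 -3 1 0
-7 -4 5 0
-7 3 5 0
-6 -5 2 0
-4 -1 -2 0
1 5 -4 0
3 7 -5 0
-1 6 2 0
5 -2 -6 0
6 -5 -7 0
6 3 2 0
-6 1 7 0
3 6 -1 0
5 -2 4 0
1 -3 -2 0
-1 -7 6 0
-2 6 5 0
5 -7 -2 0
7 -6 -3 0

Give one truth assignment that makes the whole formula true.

p1=0, p2=0, p3=1, p4=0, p5=1, p6=0, p7=0

Try p1 = False.
Try p2 = False.
Set p3 = True and propagate.
  then p4 is forced to False.
  then p5 is forced to True.
  then p6 is forced to False.
  then p7 is forced to False.
Check each clause:
  1. (~p3 | p1 | ~p4) — ~p4 is true.
  2. (~p3 | ~p7 | ~p6) — ~p7 is true.
  3. (~p2 | ~p7 | ~p6) — ~p7 is true.
  4. (~p3 | p5 | p1) — p5 is true.
  5. (p5 | ~p7 | ~p4) — ~p7 is true.
  6. (p5 | p3 | ~p7) — ~p7 is true.
  7. (~p5 | ~p6 | p2) — ~p6 is true.
  8. (~p2 | ~p1 | ~p4) — ~p4 is true.
  9. (p1 | ~p4 | p5) — ~p4 is true.
  10. (p7 | ~p5 | p3) — p3 is true.
  11. (p6 | p2 | ~p1) — ~p1 is true.
  12. (~p2 | p5 | ~p6) — ~p6 is true.
  13. (p6 | ~p5 | ~p7) — ~p7 is true.
  14. (p2 | p3 | p6) — p3 is true.
  15. (p7 | ~p6 | p1) — ~p6 is true.
  16. (p6 | p3 | ~p1) — p3 is true.
  17. (p4 | ~p2 | p5) — p5 is true.
  18. (p1 | ~p2 | ~p3) — ~p2 is true.
  19. (p6 | ~p1 | ~p7) — ~p7 is true.
  20. (~p2 | p6 | p5) — p5 is true.
  21. (~p7 | ~p2 | p5) — ~p7 is true.
  22. (~p6 | ~p3 | p7) — ~p6 is true.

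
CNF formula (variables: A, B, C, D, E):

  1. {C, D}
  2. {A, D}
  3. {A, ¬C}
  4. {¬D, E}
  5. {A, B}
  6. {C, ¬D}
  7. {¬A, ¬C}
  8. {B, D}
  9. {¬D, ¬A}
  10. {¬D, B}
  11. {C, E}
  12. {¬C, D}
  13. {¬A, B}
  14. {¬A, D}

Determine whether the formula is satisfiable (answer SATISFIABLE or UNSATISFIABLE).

D = True:
  propagation gives E=True, C=True, A=True; an empty clause results — contradiction.
D = False:
  propagation gives C=True; an empty clause results — contradiction.
Every branch closes, so no satisfying assignment exists.

UNSATISFIABLE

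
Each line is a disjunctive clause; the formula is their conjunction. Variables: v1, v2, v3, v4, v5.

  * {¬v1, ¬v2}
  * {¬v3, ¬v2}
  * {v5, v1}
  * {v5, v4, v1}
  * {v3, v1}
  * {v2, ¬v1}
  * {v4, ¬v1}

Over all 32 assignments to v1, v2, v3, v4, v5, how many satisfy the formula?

2

Satisfying assignments:
  v1=0 v2=0 v3=1 v4=0 v5=1
  v1=0 v2=0 v3=1 v4=1 v5=1
Count: 2.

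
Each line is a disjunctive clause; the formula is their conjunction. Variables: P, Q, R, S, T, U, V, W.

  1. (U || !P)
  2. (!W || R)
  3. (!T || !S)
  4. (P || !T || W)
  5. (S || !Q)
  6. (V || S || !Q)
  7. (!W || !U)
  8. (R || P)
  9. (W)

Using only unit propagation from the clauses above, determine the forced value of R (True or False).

True

(W) stands alone — W = True.
From (!W || R) and W = True: R = True.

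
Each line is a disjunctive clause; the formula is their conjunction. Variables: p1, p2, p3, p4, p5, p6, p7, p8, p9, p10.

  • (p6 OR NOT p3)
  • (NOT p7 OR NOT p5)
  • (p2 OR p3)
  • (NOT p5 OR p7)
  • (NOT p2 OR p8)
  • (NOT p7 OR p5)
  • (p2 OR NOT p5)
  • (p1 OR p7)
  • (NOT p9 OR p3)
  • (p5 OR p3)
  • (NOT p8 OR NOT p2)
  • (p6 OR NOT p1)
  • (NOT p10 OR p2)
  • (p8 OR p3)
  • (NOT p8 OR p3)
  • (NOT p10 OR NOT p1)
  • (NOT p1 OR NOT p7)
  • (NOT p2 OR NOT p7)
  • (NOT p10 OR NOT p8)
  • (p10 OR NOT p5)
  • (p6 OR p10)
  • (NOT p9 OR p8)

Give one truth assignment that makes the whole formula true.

p1=True, p2=False, p3=True, p4=False, p5=False, p6=True, p7=False, p8=True, p9=False, p10=False

Check each clause:
  1. (NOT p3 OR p6) — p6 is true.
  2. (NOT p5 OR NOT p7) — NOT p7 is true.
  3. (p2 OR p3) — p3 is true.
  4. (NOT p5 OR p7) — NOT p5 is true.
  5. (NOT p2 OR p8) — p8 is true.
  6. (p5 OR NOT p7) — NOT p7 is true.
  7. (p2 OR NOT p5) — NOT p5 is true.
  8. (p7 OR p1) — p1 is true.
  9. (p3 OR NOT p9) — p3 is true.
  10. (p5 OR p3) — p3 is true.
  11. (NOT p8 OR NOT p2) — NOT p2 is true.
  12. (p6 OR NOT p1) — p6 is true.
  13. (p2 OR NOT p10) — NOT p10 is true.
  14. (p3 OR p8) — p8 is true.
  15. (NOT p8 OR p3) — p3 is true.
  16. (NOT p10 OR NOT p1) — NOT p10 is true.
  17. (NOT p1 OR NOT p7) — NOT p7 is true.
  18. (NOT p2 OR NOT p7) — NOT p7 is true.
  19. (NOT p8 OR NOT p10) — NOT p10 is true.
  20. (NOT p5 OR p10) — NOT p5 is true.
  21. (p6 OR p10) — p6 is true.
  22. (p8 OR NOT p9) — p8 is true.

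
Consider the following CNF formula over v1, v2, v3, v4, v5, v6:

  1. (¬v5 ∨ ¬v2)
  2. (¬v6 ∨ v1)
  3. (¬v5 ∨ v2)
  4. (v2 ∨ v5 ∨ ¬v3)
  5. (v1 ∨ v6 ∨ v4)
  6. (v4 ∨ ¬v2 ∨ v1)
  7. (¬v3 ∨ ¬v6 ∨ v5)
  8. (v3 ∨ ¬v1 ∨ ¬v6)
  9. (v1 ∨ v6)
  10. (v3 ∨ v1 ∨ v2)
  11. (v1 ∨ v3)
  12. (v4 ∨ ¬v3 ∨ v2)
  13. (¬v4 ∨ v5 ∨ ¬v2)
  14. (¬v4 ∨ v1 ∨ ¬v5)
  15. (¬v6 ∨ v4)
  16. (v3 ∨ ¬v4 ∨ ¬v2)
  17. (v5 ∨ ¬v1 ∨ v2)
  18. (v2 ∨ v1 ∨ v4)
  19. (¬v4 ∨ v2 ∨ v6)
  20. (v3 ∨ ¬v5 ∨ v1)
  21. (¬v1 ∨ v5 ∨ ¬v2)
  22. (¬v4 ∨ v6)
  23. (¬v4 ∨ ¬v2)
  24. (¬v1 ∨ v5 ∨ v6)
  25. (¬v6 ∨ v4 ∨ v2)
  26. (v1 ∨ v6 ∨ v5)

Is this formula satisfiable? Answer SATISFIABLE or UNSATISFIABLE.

v1 = True:
  v2 = True:
    propagation gives v5=False; an empty clause results — contradiction.
  v2 = False:
    propagation gives v5=False; an empty clause results — contradiction.
v1 = False:
  propagation gives v6=False; an empty clause results — contradiction.
Every branch closes, so no satisfying assignment exists.

UNSATISFIABLE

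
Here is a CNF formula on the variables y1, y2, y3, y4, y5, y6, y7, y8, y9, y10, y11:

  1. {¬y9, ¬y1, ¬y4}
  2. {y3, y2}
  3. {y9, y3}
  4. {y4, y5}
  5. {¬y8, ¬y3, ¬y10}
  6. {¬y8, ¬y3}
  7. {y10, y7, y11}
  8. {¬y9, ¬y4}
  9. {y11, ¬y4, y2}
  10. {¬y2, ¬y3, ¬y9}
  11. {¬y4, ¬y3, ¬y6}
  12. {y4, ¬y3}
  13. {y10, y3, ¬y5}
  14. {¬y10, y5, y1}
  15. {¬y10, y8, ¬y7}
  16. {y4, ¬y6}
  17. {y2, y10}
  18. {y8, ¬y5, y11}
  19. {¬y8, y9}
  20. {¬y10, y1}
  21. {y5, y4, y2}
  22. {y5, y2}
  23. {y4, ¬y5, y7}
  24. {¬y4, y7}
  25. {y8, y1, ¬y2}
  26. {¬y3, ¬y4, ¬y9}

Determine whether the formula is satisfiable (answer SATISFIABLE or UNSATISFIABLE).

SATISFIABLE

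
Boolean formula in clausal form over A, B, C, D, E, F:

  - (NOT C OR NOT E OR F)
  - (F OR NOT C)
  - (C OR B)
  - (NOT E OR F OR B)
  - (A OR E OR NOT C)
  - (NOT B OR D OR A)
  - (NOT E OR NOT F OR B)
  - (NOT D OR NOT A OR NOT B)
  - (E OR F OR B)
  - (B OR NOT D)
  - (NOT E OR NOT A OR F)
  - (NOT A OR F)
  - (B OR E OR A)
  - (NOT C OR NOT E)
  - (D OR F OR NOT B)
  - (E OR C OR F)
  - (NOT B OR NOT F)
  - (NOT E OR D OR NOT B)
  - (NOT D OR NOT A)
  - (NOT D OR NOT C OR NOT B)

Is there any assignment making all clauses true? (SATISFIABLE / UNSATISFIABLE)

Try A = False.
Try B = True.
  then D is forced to True.
  then F is forced to False.
  then C is forced to False.
  then E is forced to True.
Every clause has at least one true literal under this assignment.
So A = False, B = True, C = False, D = True, E = True, F = False is a satisfying assignment.

SATISFIABLE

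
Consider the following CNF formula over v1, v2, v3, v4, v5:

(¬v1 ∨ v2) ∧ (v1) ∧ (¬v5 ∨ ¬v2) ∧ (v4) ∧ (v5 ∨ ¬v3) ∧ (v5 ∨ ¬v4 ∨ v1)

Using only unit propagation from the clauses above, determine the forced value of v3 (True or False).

(v1) stands alone — v1 = True.
From (v2 ∨ ¬v1) and v1 = True: v2 = True.
(¬v2 ∨ ¬v5) with v2 = True leaves only ¬v5, so v5 = False.
Unit clause (v4) sets v4 = True.
(v5 ∨ ¬v3) with v5 = False leaves only ¬v3, so v3 = False.

False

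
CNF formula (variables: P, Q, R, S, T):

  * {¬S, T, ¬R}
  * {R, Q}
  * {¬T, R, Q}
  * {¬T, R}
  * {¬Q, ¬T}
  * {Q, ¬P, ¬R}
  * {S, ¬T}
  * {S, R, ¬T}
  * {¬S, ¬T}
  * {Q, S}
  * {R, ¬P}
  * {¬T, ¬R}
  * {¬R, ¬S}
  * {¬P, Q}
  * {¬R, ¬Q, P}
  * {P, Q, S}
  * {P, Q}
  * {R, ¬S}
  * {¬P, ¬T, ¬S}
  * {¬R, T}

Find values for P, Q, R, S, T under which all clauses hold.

P = F  Q = T  R = F  S = F  T = F

Set P = False and propagate.
  then Q is forced to True.
  then T is forced to False.
  then R is forced to False.
  then S is forced to False.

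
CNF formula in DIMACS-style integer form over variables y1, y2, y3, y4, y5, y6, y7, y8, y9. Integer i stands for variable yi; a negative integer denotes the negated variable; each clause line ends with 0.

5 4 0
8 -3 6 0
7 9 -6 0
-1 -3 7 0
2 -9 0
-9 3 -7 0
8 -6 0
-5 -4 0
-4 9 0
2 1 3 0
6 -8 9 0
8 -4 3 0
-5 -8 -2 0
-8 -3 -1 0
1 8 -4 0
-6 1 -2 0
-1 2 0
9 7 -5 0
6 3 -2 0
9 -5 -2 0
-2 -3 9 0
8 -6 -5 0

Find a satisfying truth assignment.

Set y1 = False and propagate.
The remaining clauses are satisfied by y2 = False, y3 = True, y4 = False, y5 = True, y6 = True, y7 = True, y8 = True, y9 = False.
Check each clause:
  1. (y4 \/ y5) — y5 is true.
  2. (y8 \/ ~y3 \/ y6) — y8 is true.
  3. (y9 \/ y7 \/ ~y6) — y7 is true.
  4. (~y3 \/ y7 \/ ~y1) — ~y1 is true.
  5. (~y9 \/ y2) — ~y9 is true.
  6. (~y9 \/ ~y7 \/ y3) — y3 is true.
  7. (y8 \/ ~y6) — y8 is true.
  8. (~y5 \/ ~y4) — ~y4 is true.
  9. (y9 \/ ~y4) — ~y4 is true.
  10. (y1 \/ y2 \/ y3) — y3 is true.
  11. (y6 \/ ~y8 \/ y9) — y6 is true.
  12. (y8 \/ ~y4 \/ y3) — y8 is true.
  13. (~y5 \/ ~y2 \/ ~y8) — ~y2 is true.
  14. (~y1 \/ ~y3 \/ ~y8) — ~y1 is true.
  15. (y8 \/ ~y4 \/ y1) — y8 is true.
  16. (y1 \/ ~y6 \/ ~y2) — ~y2 is true.
  17. (y2 \/ ~y1) — ~y1 is true.
  18. (y9 \/ ~y5 \/ y7) — y7 is true.
  19. (~y2 \/ y6 \/ y3) — y3 is true.
  20. (~y5 \/ y9 \/ ~y2) — ~y2 is true.
  21. (y9 \/ ~y3 \/ ~y2) — ~y2 is true.
  22. (y8 \/ ~y5 \/ ~y6) — y8 is true.

y1=F  y2=F  y3=T  y4=F  y5=T  y6=T  y7=T  y8=T  y9=F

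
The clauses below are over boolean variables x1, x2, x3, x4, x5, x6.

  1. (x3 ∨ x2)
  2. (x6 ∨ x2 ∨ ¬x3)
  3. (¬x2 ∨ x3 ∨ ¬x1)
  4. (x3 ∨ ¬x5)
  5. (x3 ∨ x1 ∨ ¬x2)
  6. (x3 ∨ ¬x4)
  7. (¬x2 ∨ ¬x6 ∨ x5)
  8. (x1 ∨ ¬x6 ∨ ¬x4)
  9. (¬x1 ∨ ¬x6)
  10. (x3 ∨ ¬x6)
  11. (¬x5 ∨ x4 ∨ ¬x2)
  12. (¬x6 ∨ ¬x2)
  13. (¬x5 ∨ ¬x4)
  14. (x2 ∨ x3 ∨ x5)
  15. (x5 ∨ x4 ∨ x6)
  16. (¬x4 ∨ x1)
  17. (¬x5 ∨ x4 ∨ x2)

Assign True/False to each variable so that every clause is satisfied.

x1=0  x2=0  x3=1  x4=0  x5=0  x6=1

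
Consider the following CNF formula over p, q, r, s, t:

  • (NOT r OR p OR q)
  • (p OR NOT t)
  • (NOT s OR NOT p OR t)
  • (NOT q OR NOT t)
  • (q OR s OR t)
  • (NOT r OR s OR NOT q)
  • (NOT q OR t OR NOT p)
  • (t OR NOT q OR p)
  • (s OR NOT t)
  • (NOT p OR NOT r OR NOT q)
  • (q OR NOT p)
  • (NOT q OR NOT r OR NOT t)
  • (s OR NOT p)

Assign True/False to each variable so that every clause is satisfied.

p=F  q=F  r=F  s=T  t=F

Pure literal: r appears only negated; assign r = False.
Set p = False and propagate.
  then t is forced to False.
  then q is forced to False.
  then s is forced to True.
Check each clause:
  1. (NOT r OR p OR q) — NOT r is true.
  2. (NOT t OR p) — NOT t is true.
  3. (NOT p OR t OR NOT s) — NOT p is true.
  4. (NOT q OR NOT t) — NOT t is true.
  5. (q OR t OR s) — s is true.
  6. (NOT r OR s OR NOT q) — s is true.
  7. (NOT q OR NOT p OR t) — NOT p is true.
  8. (t OR p OR NOT q) — NOT q is true.
  9. (NOT t OR s) — NOT t is true.
  10. (NOT q OR NOT p OR NOT r) — NOT r is true.
  11. (q OR NOT p) — NOT p is true.
  12. (NOT t OR NOT r OR NOT q) — NOT t is true.
  13. (NOT p OR s) — s is true.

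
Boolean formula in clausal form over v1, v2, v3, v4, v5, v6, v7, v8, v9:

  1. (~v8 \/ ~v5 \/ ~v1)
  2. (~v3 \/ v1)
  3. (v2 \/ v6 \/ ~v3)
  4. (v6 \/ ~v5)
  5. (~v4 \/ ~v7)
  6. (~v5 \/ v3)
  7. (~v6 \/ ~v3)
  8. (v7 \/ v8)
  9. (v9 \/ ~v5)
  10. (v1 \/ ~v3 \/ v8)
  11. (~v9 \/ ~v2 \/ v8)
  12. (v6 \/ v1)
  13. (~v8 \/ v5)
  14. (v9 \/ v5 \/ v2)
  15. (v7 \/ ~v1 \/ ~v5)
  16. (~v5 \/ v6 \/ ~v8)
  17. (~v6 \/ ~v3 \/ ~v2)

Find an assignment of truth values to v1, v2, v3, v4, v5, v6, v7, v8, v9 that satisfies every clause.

Pure literal: v4 appears only negated; assign v4 = False.
Set v1 = False and propagate.
  then v3 is forced to False.
  then v5 is forced to False.
  then v6 is forced to True.
  then v8 is forced to False.
  then v7 is forced to True.
Branch on v2: take v2 = False.
  then v9 is forced to True.

v1=False, v2=False, v3=False, v4=False, v5=False, v6=True, v7=True, v8=False, v9=True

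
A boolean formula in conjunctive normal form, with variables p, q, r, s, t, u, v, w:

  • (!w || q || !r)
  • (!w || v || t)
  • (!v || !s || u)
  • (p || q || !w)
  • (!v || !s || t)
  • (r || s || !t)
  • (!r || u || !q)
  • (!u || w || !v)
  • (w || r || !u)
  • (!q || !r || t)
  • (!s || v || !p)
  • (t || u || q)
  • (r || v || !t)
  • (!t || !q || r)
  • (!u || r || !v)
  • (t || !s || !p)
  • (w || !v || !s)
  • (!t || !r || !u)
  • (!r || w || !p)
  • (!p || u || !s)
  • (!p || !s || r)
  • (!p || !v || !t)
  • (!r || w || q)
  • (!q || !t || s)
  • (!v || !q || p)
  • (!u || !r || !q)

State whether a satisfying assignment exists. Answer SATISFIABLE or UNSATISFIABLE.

Branch on p: take p = True.
Set q = True and propagate.
Branch on r: take r = False.
  then t is forced to False.
  then s is forced to False.
The remaining clauses are satisfied by u = False, v = True, w = False.
So p = 1, q = 1, r = 0, s = 0, t = 0, u = 0, v = 1, w = 0 is a satisfying assignment.

SATISFIABLE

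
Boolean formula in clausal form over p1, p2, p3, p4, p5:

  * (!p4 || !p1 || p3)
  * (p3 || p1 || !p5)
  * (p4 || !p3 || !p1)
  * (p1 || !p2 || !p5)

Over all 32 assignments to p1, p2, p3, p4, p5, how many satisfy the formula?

Split on p1, then p3.
  p1=T, p3=T: remaining (p2,p4,p5) ∈ {(F,T,F); (F,T,T); (T,T,F); (T,T,T)} — 4.
  p1=T, p3=F: remaining (p2,p4,p5) ∈ {(F,F,F); (F,F,T); (T,F,F); (T,F,T)} — 4.
  p1=F, p3=T: p4 free; 3 ways for (p2,p5) × 2^1 = 6.
  p1=F, p3=F: remaining (p2,p4,p5) ∈ {(F,F,F); (F,T,F); (T,F,F); (T,T,F)} — 4.
Total: 4 + 4 + 6 + 4 = 18.

18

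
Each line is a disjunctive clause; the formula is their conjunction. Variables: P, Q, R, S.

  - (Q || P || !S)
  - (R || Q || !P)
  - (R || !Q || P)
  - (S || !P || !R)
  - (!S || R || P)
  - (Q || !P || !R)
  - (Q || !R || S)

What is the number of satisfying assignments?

Satisfying assignments:
  P=0 Q=0 R=0 S=0
  P=0 Q=1 R=1 S=0
  P=0 Q=1 R=1 S=1
  P=1 Q=1 R=0 S=0
  P=1 Q=1 R=0 S=1
  P=1 Q=1 R=1 S=1
That's 6 in total.

6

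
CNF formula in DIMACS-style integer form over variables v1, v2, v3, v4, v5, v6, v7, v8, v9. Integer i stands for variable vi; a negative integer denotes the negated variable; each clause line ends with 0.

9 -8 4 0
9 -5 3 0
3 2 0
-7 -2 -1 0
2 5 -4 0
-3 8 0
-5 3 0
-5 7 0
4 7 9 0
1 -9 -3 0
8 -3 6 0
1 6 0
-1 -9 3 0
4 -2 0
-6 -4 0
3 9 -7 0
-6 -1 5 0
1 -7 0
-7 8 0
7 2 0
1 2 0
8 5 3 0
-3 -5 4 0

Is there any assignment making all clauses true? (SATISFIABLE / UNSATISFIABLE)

SATISFIABLE

Try v1 = True.
Set v2 = True and propagate.
  then v7 is forced to False.
  then v5 is forced to False.
  then v4 is forced to True.
  then v6 is forced to False.
The remaining clauses are satisfied by v3 = False, v8 = True, v9 = False.
So v1 = T, v2 = T, v3 = F, v4 = T, v5 = F, v6 = F, v7 = F, v8 = T, v9 = F is a satisfying assignment.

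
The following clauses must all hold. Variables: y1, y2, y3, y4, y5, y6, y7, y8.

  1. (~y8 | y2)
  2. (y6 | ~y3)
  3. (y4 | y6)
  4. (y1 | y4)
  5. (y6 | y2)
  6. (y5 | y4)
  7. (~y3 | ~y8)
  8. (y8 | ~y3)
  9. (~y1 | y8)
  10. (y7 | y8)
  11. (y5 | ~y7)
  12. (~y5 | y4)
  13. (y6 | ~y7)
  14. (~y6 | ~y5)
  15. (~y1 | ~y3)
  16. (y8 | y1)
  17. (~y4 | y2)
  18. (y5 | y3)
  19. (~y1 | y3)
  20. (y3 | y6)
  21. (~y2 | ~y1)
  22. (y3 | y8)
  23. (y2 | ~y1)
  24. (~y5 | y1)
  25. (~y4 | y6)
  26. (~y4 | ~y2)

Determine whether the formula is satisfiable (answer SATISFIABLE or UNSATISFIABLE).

UNSATISFIABLE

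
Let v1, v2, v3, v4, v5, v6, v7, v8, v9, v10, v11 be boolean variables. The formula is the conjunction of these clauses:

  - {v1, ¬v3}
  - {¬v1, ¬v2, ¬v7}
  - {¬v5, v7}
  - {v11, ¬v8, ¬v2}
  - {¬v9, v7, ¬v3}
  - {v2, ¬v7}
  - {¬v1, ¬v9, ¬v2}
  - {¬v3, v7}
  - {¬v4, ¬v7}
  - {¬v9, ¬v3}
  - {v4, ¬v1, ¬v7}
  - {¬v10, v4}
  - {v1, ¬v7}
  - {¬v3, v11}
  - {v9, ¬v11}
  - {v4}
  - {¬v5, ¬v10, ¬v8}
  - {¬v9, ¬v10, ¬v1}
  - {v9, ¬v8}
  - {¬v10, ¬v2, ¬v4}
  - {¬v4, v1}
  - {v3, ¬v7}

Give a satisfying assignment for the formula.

v1 = T  v2 = F  v3 = F  v4 = T  v5 = F  v6 = F  v7 = F  v8 = T  v9 = T  v10 = F  v11 = T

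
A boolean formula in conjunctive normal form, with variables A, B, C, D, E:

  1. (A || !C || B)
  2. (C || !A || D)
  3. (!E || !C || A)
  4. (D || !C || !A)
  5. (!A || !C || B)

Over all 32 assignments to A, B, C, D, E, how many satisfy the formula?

16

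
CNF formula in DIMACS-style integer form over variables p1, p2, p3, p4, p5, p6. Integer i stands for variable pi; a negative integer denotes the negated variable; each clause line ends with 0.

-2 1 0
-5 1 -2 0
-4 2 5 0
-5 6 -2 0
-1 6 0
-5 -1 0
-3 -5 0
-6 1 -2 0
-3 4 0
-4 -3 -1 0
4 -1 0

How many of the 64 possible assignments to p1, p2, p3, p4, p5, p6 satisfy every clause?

The models are:
  p1=F p2=F p3=F p4=F p5=F p6=F
  p1=F p2=F p3=F p4=F p5=F p6=T
  p1=F p2=F p3=F p4=F p5=T p6=F
  p1=F p2=F p3=F p4=F p5=T p6=T
  p1=F p2=F p3=F p4=T p5=T p6=F
  p1=F p2=F p3=F p4=T p5=T p6=T
  p1=T p2=T p3=F p4=T p5=F p6=T
That's 7 in total.

7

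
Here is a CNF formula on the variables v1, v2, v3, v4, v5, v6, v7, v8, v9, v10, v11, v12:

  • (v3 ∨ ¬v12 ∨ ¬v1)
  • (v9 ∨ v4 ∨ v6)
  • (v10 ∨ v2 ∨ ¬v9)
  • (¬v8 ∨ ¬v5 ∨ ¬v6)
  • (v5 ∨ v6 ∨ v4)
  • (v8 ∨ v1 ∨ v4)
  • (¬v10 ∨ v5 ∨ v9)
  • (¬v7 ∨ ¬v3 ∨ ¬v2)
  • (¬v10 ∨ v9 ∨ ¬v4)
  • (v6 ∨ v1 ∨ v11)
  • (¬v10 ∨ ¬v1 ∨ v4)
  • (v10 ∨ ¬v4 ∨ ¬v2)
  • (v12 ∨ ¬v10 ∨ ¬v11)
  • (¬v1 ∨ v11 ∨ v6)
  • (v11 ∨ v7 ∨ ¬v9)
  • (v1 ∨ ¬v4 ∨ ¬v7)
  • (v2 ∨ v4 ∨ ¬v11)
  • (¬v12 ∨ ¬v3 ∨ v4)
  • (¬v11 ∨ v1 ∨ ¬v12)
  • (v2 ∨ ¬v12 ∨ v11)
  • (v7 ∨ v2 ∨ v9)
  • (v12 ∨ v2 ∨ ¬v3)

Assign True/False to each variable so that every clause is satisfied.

v1=T, v2=T, v3=T, v4=F, v5=F, v6=T, v7=F, v8=T, v9=T, v10=F, v11=T, v12=F

Check each clause:
  1. (¬v12 ∨ ¬v1 ∨ v3) — v3 is true.
  2. (v9 ∨ v6 ∨ v4) — v9 is true.
  3. (¬v9 ∨ v2 ∨ v10) — v2 is true.
  4. (¬v6 ∨ ¬v5 ∨ ¬v8) — ¬v5 is true.
  5. (v5 ∨ v4 ∨ v6) — v6 is true.
  6. (v8 ∨ v1 ∨ v4) — v8 is true.
  7. (v9 ∨ v5 ∨ ¬v10) — v9 is true.
  8. (¬v7 ∨ ¬v2 ∨ ¬v3) — ¬v7 is true.
  9. (¬v10 ∨ v9 ∨ ¬v4) — v9 is true.
  10. (v1 ∨ v6 ∨ v11) — v1 is true.
  11. (v4 ∨ ¬v1 ∨ ¬v10) — ¬v10 is true.
  12. (¬v4 ∨ v10 ∨ ¬v2) — ¬v4 is true.
  13. (¬v11 ∨ v12 ∨ ¬v10) — ¬v10 is true.
  14. (¬v1 ∨ v6 ∨ v11) — v11 is true.
  15. (v7 ∨ v11 ∨ ¬v9) — v11 is true.
  16. (¬v4 ∨ v1 ∨ ¬v7) — ¬v7 is true.
  17. (v2 ∨ v4 ∨ ¬v11) — v2 is true.
  18. (¬v3 ∨ ¬v12 ∨ v4) — ¬v12 is true.
  19. (¬v11 ∨ ¬v12 ∨ v1) — v1 is true.
  20. (v2 ∨ v11 ∨ ¬v12) — v2 is true.
  21. (v2 ∨ v7 ∨ v9) — v9 is true.
  22. (v12 ∨ v2 ∨ ¬v3) — v2 is true.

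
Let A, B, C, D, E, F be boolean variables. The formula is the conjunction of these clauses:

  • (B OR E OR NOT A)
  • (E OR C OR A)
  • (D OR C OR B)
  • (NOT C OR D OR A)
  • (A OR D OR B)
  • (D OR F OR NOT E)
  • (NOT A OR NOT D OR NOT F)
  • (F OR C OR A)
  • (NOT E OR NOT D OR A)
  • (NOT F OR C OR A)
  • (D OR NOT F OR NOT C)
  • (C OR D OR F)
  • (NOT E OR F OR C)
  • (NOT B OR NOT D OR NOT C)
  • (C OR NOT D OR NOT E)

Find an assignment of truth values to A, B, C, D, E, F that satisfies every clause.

Try A = True.
For the remaining variables, B = True, C = True, D = False, E = False, F = False works.

A=True  B=True  C=True  D=False  E=False  F=False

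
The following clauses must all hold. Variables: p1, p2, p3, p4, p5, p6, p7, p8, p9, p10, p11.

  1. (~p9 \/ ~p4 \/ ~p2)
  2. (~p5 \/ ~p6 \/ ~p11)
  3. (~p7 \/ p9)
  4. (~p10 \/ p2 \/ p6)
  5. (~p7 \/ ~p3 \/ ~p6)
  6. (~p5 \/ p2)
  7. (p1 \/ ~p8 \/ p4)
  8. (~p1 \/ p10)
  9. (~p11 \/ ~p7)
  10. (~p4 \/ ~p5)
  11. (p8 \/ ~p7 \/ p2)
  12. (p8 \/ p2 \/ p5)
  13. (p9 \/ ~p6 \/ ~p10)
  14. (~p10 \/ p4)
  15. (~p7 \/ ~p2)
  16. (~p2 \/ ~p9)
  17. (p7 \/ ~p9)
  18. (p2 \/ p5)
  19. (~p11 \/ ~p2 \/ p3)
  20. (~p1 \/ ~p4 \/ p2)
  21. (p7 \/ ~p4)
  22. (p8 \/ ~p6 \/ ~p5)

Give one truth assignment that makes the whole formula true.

Pure literal: p11 appears only negated; assign p11 = False.
Branch on p1: take p1 = False.
Branch on p2: take p2 = True.
  then p7 is forced to False.
  then p9 is forced to False.
  then p4 is forced to False.
  then p8 is forced to False.
  then p10 is forced to False.
The remaining clauses are satisfied by p3 = False, p5 = True, p6 = False.

p1=F, p2=T, p3=F, p4=F, p5=T, p6=F, p7=F, p8=F, p9=F, p10=F, p11=F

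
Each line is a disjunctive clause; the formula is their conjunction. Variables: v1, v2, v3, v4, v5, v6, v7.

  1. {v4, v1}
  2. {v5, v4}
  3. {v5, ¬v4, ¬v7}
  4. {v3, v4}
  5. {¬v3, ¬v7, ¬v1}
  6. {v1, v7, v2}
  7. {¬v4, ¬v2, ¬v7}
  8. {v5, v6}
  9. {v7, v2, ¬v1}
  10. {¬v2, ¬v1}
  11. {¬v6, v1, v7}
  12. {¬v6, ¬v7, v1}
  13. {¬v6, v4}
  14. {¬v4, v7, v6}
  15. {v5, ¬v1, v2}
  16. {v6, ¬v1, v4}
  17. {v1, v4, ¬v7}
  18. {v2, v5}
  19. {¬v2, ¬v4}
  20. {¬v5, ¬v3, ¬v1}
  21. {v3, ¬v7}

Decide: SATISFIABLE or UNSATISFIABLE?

SATISFIABLE

Try v1 = False.
  then v4 is forced to True.
  then v2 is forced to False.
  then v7 is forced to True.
  then v5 is forced to True.
  then v6 is forced to False.
  then v3 is forced to True.
So v1=F  v2=F  v3=T  v4=T  v5=T  v6=F  v7=T is a satisfying assignment.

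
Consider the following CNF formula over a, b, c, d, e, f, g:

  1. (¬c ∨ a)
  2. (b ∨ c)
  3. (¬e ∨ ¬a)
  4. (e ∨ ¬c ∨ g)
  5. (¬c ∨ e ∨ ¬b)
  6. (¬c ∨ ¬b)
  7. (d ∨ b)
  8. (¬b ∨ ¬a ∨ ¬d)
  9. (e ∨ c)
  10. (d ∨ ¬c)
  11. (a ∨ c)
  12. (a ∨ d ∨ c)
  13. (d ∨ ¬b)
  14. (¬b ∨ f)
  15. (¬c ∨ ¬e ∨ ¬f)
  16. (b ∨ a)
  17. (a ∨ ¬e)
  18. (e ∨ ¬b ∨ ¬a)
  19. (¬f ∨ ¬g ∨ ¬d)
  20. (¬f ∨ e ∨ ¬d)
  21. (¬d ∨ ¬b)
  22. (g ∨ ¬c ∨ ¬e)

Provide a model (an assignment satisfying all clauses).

a = True, b = False, c = True, d = True, e = False, f = False, g = True

Try a = True.
  then e is forced to False.
  then c is forced to True.
  then g is forced to True.
  then b is forced to False.
  then d is forced to True.
  then f is forced to False.
Every clause has at least one true literal under this assignment.
Check each clause:
  1. (¬c ∨ a) — a is true.
  2. (b ∨ c) — c is true.
  3. (¬a ∨ ¬e) — ¬e is true.
  4. (¬c ∨ g ∨ e) — g is true.
  5. (e ∨ ¬b ∨ ¬c) — ¬b is true.
  6. (¬b ∨ ¬c) — ¬b is true.
  7. (b ∨ d) — d is true.
  8. (¬a ∨ ¬b ∨ ¬d) — ¬b is true.
  9. (e ∨ c) — c is true.
  10. (¬c ∨ d) — d is true.
  11. (a ∨ c) — a is true.
  12. (d ∨ a ∨ c) — a is true.
  13. (d ∨ ¬b) — d is true.
  14. (f ∨ ¬b) — ¬b is true.
  15. (¬c ∨ ¬e ∨ ¬f) — ¬f is true.
  16. (b ∨ a) — a is true.
  17. (¬e ∨ a) — a is true.
  18. (e ∨ ¬b ∨ ¬a) — ¬b is true.
  19. (¬d ∨ ¬f ∨ ¬g) — ¬f is true.
  20. (¬d ∨ e ∨ ¬f) — ¬f is true.
  21. (¬d ∨ ¬b) — ¬b is true.
  22. (g ∨ ¬c ∨ ¬e) — ¬e is true.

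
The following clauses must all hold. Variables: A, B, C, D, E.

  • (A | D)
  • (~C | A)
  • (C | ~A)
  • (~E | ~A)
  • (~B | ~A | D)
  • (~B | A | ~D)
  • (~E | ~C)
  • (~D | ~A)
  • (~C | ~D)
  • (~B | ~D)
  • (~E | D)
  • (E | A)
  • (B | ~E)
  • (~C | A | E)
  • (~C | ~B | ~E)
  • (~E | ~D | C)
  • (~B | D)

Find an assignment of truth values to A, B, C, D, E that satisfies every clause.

A=T, B=F, C=T, D=F, E=F

Try A = True.
  then C is forced to True.
  then E is forced to False.
  then D is forced to False.
  then B is forced to False.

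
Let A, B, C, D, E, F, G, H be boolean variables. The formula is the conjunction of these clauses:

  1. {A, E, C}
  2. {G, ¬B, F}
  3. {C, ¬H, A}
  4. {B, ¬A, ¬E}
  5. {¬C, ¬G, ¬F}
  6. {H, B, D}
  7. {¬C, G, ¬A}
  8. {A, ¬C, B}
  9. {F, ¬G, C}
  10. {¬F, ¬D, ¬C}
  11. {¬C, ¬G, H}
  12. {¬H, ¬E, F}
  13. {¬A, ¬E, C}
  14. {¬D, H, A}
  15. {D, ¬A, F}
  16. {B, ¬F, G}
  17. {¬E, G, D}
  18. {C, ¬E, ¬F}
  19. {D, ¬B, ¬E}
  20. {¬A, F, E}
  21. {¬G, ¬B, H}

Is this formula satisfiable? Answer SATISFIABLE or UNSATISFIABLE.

Set A = True and propagate.
Set B = False and propagate.
  then E is forced to False.
  then F is forced to True.
  then G is forced to True.
  then C is forced to False.
Try D = False.
  then H is forced to True.
Every clause has at least one true literal under this assignment.
So A=True, B=False, C=False, D=False, E=False, F=True, G=True, H=True is a satisfying assignment.

SATISFIABLE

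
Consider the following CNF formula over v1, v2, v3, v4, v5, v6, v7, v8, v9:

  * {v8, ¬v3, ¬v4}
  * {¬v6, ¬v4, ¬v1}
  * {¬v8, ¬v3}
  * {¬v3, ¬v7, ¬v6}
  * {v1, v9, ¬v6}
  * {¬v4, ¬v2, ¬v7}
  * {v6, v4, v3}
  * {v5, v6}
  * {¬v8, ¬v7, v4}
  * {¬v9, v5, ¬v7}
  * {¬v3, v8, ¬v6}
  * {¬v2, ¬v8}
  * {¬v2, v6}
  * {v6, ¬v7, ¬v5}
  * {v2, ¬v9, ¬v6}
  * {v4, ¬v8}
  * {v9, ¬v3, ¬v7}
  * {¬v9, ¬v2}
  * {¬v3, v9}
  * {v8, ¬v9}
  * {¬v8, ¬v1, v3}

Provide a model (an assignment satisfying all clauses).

v1 = False  v2 = False  v3 = False  v4 = True  v5 = True  v6 = False  v7 = False  v8 = True  v9 = True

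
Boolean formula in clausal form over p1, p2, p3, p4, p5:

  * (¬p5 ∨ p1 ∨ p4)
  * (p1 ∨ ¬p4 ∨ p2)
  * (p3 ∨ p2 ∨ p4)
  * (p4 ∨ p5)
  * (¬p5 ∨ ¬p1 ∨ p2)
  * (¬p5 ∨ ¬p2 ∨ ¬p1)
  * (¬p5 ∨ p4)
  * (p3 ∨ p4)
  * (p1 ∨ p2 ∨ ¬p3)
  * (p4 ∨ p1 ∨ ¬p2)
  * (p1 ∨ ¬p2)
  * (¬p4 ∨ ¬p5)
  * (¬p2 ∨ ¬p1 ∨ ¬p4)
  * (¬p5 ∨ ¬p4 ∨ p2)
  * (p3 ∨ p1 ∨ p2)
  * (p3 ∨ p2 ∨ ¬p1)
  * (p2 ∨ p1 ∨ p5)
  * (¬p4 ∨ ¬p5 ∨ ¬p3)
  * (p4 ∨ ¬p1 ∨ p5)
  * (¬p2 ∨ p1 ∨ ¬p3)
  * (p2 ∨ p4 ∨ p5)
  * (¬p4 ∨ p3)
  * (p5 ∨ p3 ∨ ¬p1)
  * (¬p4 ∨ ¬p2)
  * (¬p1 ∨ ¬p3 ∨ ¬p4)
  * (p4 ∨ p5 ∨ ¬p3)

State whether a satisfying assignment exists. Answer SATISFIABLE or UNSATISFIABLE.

UNSATISFIABLE

p4 = True:
  propagation gives p5=False, p3=True, p2=False, p1=True; an empty clause results — contradiction.
p4 = False:
  propagation gives p5=True; an empty clause results — contradiction.
Every branch closes, so no satisfying assignment exists.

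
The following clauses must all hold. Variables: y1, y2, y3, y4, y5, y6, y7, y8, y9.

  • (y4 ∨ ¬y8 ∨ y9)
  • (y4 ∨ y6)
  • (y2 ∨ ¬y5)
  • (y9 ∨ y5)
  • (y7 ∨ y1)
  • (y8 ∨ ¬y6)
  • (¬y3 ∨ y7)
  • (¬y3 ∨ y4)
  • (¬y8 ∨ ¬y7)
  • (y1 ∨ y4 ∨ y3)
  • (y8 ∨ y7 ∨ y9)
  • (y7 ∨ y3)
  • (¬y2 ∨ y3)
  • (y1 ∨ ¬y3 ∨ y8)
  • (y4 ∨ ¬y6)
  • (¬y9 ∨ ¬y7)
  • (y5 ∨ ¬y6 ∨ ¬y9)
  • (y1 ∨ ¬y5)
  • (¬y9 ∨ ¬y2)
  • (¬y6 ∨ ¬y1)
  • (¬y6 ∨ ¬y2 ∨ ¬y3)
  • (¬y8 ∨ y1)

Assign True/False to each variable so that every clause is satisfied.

y1=True, y2=True, y3=True, y4=True, y5=True, y6=False, y7=True, y8=False, y9=False

y4 occurs only positively in the remaining clauses — set y4 = True.
Try y1 = True.
  then y6 is forced to False.
The remaining clauses are satisfied by y2 = True, y3 = True, y5 = True, y7 = True, y8 = False, y9 = False.
Check each clause:
  1. (¬y8 ∨ y4 ∨ y9) — ¬y8 is true.
  2. (y4 ∨ y6) — y4 is true.
  3. (¬y5 ∨ y2) — y2 is true.
  4. (y9 ∨ y5) — y5 is true.
  5. (y1 ∨ y7) — y1 is true.
  6. (y8 ∨ ¬y6) — ¬y6 is true.
  7. (y7 ∨ ¬y3) — y7 is true.
  8. (¬y3 ∨ y4) — y4 is true.
  9. (¬y7 ∨ ¬y8) — ¬y8 is true.
  10. (y3 ∨ y1 ∨ y4) — y1 is true.
  11. (y8 ∨ y7 ∨ y9) — y7 is true.
  12. (y7 ∨ y3) — y3 is true.
  13. (¬y2 ∨ y3) — y3 is true.
  14. (y8 ∨ ¬y3 ∨ y1) — y1 is true.
  15. (y4 ∨ ¬y6) — ¬y6 is true.
  16. (¬y9 ∨ ¬y7) — ¬y9 is true.
  17. (¬y6 ∨ ¬y9 ∨ y5) — ¬y6 is true.
  18. (¬y5 ∨ y1) — y1 is true.
  19. (¬y2 ∨ ¬y9) — ¬y9 is true.
  20. (¬y6 ∨ ¬y1) — ¬y6 is true.
  21. (¬y2 ∨ ¬y6 ∨ ¬y3) — ¬y6 is true.
  22. (¬y8 ∨ y1) — ¬y8 is true.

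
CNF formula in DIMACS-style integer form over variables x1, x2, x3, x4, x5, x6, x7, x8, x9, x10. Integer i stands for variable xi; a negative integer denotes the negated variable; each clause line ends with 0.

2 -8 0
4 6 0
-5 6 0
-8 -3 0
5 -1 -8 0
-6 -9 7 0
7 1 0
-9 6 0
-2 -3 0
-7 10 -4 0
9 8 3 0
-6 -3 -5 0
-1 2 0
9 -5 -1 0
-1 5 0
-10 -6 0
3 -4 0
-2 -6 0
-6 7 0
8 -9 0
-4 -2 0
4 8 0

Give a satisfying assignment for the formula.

x1=0, x2=0, x3=1, x4=1, x5=0, x6=0, x7=1, x8=0, x9=0, x10=1

Branch on x1: take x1 = False.
  then x7 is forced to True.
Set x2 = False and propagate.
  then x8 is forced to False.
  then x9 is forced to False.
  then x3 is forced to True.
  then x4 is forced to True.
  then x10 is forced to True.
  then x6 is forced to False.
  then x5 is forced to False.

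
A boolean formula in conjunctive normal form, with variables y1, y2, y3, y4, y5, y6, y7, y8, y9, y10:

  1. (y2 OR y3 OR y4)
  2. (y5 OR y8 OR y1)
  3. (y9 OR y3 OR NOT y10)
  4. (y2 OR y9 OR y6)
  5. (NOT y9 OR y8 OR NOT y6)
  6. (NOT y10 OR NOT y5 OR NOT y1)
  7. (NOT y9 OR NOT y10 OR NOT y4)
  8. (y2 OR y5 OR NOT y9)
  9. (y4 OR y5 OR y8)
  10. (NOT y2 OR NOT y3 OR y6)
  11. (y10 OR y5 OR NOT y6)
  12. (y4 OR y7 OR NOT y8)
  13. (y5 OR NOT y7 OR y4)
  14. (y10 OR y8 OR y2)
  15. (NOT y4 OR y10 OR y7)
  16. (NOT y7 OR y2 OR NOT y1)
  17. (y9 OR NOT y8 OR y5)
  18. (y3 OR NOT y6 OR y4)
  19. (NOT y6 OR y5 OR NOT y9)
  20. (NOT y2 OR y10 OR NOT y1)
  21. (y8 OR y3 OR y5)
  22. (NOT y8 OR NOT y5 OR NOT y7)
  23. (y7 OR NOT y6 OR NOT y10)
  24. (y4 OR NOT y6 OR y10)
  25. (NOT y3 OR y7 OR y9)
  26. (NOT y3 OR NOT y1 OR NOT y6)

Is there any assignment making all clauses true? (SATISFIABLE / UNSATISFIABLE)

SATISFIABLE

Set y1 = False and propagate.
Try y2 = True.
For the remaining variables, y3 = True, y4 = False, y5 = True, y6 = True, y7 = True, y8 = False, y9 = False, y10 = True works.
Every clause has at least one true literal under this assignment.
So y1=F, y2=T, y3=T, y4=F, y5=T, y6=T, y7=T, y8=F, y9=F, y10=T is a satisfying assignment.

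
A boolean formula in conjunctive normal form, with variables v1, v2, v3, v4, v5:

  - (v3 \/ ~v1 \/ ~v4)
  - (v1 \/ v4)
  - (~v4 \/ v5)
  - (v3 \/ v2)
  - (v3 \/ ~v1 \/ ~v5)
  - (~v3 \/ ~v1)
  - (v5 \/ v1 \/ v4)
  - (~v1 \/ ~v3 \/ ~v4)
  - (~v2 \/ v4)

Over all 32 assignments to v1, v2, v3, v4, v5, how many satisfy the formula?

3

Satisfying assignments:
  v1=0 v2=0 v3=1 v4=1 v5=1
  v1=0 v2=1 v3=0 v4=1 v5=1
  v1=0 v2=1 v3=1 v4=1 v5=1
Count: 3.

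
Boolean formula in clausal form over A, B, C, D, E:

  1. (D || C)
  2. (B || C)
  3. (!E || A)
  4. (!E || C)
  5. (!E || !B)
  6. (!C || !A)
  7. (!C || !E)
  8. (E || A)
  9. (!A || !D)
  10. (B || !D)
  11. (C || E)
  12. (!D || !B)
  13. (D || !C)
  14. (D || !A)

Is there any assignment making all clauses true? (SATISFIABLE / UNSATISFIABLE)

C = True:
  propagation gives A=False, E=False; an empty clause results — contradiction.
C = False:
  propagation gives D=True, B=True; an empty clause results — contradiction.
Every branch closes, so no satisfying assignment exists.

UNSATISFIABLE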